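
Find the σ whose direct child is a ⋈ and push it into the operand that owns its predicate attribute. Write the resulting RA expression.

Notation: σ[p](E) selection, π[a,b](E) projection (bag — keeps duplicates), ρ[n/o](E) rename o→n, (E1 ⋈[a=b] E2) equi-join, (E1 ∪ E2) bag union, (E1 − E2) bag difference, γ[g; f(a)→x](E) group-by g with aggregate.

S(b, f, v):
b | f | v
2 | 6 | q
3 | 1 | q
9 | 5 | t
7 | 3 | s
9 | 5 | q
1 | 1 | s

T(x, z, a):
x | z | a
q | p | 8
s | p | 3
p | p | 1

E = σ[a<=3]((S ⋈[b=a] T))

σ filters on a, owned by the right side.
E' = (S ⋈[b=a] σ[a<=3](T))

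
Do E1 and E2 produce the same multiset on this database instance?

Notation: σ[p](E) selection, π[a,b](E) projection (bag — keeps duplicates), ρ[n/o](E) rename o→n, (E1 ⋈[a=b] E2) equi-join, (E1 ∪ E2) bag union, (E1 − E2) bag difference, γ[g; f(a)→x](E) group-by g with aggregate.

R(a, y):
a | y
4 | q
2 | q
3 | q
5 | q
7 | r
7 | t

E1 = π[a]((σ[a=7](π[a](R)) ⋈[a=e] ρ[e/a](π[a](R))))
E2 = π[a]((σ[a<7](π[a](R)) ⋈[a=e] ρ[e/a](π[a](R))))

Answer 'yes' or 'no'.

E1 stepwise |·|:
  R → 6
  π[a](R) → 6
  σ[a=7](π[a](R)) → 2
  R → 6
  π[a](R) → 6
  ρ[e/a](π[a](R)) → 6
  (σ[a=7](π[a](R)) ⋈[a=e] ρ[e/a](π[a](R))) → 4
  π[a]((σ[a=7](π[a](R)) ⋈[a=e] ρ[e/a](π[a](R)))) → 4
E2 stepwise |·|:
  R → 6
  π[a](R) → 6
  σ[a<7](π[a](R)) → 4
  R → 6
  π[a](R) → 6
  ρ[e/a](π[a](R)) → 6
  (σ[a<7](π[a](R)) ⋈[a=e] ρ[e/a](π[a](R))) → 4
  π[a]((σ[a<7](π[a](R)) ⋈[a=e] ρ[e/a](π[a](R)))) → 4

E1 result:
a
7
7
7
7
E2 result:
a
2
3
4
5
Witness: (7,) appears 4× in E1 but 0× in E2.

no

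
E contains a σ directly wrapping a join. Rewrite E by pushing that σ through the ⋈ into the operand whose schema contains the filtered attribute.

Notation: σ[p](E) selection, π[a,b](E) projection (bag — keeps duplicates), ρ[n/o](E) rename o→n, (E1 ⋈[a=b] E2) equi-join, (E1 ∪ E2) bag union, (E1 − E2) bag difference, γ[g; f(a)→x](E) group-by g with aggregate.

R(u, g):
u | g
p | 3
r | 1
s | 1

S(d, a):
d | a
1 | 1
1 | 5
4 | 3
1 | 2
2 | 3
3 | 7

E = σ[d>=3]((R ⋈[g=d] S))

σ filters on d, owned by the right side.
E' = (R ⋈[g=d] σ[d>=3](S))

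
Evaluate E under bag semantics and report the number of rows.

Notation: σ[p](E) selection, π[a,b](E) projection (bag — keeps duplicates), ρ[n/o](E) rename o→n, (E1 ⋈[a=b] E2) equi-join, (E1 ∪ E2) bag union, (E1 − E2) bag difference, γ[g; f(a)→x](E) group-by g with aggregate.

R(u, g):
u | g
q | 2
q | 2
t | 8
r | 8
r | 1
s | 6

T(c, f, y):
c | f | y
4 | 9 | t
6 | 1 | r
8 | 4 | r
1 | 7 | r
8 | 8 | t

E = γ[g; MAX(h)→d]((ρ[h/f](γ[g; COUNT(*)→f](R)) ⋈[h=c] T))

Stepwise |·|:
  R → 6
  γ[g; COUNT(*)→f](R) → 4
  ρ[h/f](γ[g; COUNT(*)→f](R)) → 4
  T → 5
  (ρ[h/f](γ[g; COUNT(*)→f](R)) ⋈[h=c] T) → 2
  γ[g; MAX(h)→d]((ρ[h/f](γ[g; COUNT(*)→f](R)) ⋈[h=c] T)) → 2

|E| = 2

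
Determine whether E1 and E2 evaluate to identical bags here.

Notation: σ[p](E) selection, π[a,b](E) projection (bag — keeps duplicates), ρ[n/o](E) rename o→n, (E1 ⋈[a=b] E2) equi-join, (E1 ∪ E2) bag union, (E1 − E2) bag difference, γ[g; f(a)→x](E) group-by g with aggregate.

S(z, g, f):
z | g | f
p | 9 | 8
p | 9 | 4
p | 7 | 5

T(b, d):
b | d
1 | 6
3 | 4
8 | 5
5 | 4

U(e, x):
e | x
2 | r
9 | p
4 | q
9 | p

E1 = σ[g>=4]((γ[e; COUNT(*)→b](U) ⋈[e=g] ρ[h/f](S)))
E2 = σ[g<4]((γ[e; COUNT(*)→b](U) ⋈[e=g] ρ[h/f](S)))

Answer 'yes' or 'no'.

E1 subexpression sizes:
  U → 4
  γ[e; COUNT(*)→b](U) → 3
  S → 3
  ρ[h/f](S) → 3
  (γ[e; COUNT(*)→b](U) ⋈[e=g] ρ[h/f](S)) → 2
  σ[g>=4]((γ[e; COUNT(*)→b](U) ⋈[e=g] ρ[h/f](S))) → 2
E2 subexpression sizes:
  U → 4
  γ[e; COUNT(*)→b](U) → 3
  S → 3
  ρ[h/f](S) → 3
  (γ[e; COUNT(*)→b](U) ⋈[e=g] ρ[h/f](S)) → 2
  σ[g<4]((γ[e; COUNT(*)→b](U) ⋈[e=g] ρ[h/f](S))) → 0

E1 result:
e | b | z | g | h
9 | 2 | p | 9 | 4
9 | 2 | p | 9 | 8
E2 result:
e | b | z | g | h
(0 rows)
Witness: (9, 2, 'p', 9, 4) appears 1× in E1 but 0× in E2.

no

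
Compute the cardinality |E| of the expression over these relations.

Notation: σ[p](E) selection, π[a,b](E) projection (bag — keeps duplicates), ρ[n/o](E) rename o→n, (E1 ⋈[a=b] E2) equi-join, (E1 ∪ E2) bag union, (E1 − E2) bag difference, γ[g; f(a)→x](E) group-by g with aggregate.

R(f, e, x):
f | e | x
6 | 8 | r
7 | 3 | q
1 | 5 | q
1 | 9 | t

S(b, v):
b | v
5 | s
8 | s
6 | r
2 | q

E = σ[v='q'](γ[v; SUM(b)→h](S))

Stepwise |·|:
  S → 4
  γ[v; SUM(b)→h](S) → 3
  σ[v='q'](γ[v; SUM(b)→h](S)) → 1

|E| = 1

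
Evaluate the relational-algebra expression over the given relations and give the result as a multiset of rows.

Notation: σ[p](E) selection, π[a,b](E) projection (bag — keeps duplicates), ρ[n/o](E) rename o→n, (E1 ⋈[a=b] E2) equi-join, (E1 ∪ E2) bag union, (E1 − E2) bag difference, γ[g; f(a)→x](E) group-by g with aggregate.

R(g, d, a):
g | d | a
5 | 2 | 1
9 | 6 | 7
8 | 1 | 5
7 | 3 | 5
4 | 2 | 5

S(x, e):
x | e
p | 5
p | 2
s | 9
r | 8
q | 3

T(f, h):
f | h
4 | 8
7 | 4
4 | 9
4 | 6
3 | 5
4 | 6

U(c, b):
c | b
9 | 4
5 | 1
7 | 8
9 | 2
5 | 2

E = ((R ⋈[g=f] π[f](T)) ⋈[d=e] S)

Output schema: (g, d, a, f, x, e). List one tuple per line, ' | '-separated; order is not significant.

Row counts bottom-up:
  R → 5
  T → 6
  π[f](T) → 6
  (R ⋈[g=f] π[f](T)) → 5
  S → 5
  ((R ⋈[g=f] π[f](T)) ⋈[d=e] S) → 5

== RESULT ==
g | d | a | f | x | e
4 | 2 | 5 | 4 | p | 2
4 | 2 | 5 | 4 | p | 2
4 | 2 | 5 | 4 | p | 2
4 | 2 | 5 | 4 | p | 2
7 | 3 | 5 | 7 | q | 3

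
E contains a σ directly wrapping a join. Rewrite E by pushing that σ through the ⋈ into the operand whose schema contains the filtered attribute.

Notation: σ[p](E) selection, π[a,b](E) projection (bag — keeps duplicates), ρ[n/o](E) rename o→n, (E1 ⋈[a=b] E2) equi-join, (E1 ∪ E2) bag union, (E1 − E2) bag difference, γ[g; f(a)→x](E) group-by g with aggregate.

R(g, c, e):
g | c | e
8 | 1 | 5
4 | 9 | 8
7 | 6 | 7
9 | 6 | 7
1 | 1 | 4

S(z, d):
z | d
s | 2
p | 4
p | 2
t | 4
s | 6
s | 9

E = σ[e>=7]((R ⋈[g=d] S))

σ filters on e, owned by the left side.
E' = (σ[e>=7](R) ⋈[g=d] S)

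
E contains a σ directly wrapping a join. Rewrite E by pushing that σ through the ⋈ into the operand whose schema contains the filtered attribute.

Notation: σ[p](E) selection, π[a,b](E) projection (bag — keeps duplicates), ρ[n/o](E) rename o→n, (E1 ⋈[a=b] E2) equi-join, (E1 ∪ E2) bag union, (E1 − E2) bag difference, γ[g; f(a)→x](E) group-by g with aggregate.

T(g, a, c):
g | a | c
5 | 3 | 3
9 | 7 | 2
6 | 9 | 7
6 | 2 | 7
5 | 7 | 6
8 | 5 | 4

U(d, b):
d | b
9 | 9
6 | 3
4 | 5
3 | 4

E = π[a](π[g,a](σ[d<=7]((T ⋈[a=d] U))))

σ filters on d, owned by the right side.
E' = π[a](π[g,a]((T ⋈[a=d] σ[d<=7](U))))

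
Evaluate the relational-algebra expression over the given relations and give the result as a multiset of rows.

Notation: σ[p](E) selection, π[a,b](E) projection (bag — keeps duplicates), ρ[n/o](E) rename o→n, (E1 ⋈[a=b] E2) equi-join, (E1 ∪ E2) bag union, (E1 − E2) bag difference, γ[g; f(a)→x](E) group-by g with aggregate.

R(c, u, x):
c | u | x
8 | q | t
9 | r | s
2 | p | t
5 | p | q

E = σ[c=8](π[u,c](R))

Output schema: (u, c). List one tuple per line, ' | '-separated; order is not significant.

Subexpression sizes:
  R → 4
  π[u,c](R) → 4
  σ[c=8](π[u,c](R)) → 1

== RESULT ==
u | c
q | 8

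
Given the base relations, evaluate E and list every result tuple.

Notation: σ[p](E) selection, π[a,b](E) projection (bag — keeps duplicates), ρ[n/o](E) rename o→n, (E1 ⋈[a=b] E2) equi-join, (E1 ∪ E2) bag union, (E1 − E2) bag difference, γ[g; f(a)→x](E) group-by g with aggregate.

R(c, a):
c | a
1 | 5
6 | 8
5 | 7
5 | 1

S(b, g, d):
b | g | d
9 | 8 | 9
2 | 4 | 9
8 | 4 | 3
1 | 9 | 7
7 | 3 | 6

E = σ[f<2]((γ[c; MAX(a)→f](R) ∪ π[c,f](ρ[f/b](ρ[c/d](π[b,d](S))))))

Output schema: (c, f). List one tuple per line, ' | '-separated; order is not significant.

Stepwise |·|:
  R → 4
  γ[c; MAX(a)→f](R) → 3
  S → 5
  π[b,d](S) → 5
  ρ[c/d](π[b,d](S)) → 5
  ρ[f/b](ρ[c/d](π[b,d](S))) → 5
  π[c,f](ρ[f/b](ρ[c/d](π[b,d](S)))) → 5
  (γ[c; MAX(a)→f](R) ∪ π[c,f](ρ[f/b](ρ[c/d](π[b,d](S))))) → 8
  σ[f<2]((γ[c; MAX(a)→f](R) ∪ π[c,f](ρ[f/b](ρ[c/d](π[b,d](S)))))) → 1

== RESULT ==
c | f
7 | 1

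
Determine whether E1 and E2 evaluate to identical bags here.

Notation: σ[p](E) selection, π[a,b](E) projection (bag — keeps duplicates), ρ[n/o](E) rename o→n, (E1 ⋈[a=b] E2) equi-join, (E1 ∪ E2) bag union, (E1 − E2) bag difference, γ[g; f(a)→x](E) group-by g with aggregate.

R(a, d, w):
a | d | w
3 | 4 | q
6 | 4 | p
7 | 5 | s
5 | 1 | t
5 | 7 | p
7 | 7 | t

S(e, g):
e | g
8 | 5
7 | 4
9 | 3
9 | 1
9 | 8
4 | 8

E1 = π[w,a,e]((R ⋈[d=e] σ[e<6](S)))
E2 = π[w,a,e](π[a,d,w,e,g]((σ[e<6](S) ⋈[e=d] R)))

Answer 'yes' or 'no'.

E1 row counts bottom-up:
  R → 6
  S → 6
  σ[e<6](S) → 1
  (R ⋈[d=e] σ[e<6](S)) → 2
  π[w,a,e]((R ⋈[d=e] σ[e<6](S))) → 2
E2 row counts bottom-up:
  S → 6
  σ[e<6](S) → 1
  R → 6
  (σ[e<6](S) ⋈[e=d] R) → 2
  π[a,d,w,e,g]((σ[e<6](S) ⋈[e=d] R)) → 2
  π[w,a,e](π[a,d,w,e,g]((σ[e<6](S) ⋈[e=d] R))) → 2

E1 and E2 produce the same multiset:
w | a | e
p | 6 | 4
q | 3 | 4

yes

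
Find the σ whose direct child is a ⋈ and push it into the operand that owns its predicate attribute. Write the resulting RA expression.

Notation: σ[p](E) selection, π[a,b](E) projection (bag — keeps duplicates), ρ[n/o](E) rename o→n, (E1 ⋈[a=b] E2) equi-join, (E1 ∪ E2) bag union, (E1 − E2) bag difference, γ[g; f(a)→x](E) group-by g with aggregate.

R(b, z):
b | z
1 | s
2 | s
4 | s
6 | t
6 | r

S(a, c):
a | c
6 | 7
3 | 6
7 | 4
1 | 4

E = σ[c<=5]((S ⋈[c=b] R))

σ filters on c, owned by the left side.
E' = (σ[c<=5](S) ⋈[c=b] R)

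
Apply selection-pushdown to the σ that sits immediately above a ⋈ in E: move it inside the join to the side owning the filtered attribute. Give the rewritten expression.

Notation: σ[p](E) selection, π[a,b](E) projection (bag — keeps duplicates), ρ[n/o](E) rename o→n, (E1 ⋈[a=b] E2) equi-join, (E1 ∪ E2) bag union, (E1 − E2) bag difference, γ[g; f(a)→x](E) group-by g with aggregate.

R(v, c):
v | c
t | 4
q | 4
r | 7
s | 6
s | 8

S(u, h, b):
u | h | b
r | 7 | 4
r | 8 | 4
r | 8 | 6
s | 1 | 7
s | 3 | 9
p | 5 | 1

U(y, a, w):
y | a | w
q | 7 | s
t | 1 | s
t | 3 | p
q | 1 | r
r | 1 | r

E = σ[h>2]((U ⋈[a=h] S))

σ filters on h, owned by the right side.
E' = (U ⋈[a=h] σ[h>2](S))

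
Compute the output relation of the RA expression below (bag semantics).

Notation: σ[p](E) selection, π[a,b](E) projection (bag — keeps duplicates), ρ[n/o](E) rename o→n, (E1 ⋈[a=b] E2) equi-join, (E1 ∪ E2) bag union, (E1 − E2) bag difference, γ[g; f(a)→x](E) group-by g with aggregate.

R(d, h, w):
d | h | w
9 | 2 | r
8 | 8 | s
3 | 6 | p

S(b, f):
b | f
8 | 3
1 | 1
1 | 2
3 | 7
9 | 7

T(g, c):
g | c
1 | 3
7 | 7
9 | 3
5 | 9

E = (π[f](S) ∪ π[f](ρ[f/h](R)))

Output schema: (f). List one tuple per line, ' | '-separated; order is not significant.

Subexpression sizes:
  S → 5
  π[f](S) → 5
  R → 3
  ρ[f/h](R) → 3
  π[f](ρ[f/h](R)) → 3
  (π[f](S) ∪ π[f](ρ[f/h](R))) → 8

== RESULT ==
f
1
2
2
3
6
7
7
8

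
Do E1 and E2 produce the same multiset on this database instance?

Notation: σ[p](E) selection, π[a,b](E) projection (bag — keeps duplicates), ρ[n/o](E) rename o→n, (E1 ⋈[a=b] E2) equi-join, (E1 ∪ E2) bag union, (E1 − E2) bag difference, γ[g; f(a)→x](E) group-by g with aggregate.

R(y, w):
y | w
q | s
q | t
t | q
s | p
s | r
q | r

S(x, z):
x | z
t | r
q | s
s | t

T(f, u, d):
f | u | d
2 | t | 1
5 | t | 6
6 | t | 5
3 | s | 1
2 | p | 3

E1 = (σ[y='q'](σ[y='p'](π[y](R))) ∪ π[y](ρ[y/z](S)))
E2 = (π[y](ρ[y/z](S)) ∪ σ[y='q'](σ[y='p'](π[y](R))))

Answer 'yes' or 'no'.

E1 row counts bottom-up:
  R → 6
  π[y](R) → 6
  σ[y='p'](π[y](R)) → 0
  σ[y='q'](σ[y='p'](π[y](R))) → 0
  S → 3
  ρ[y/z](S) → 3
  π[y](ρ[y/z](S)) → 3
  (σ[y='q'](σ[y='p'](π[y](R))) ∪ π[y](ρ[y/z](S))) → 3
E2 row counts bottom-up:
  S → 3
  ρ[y/z](S) → 3
  π[y](ρ[y/z](S)) → 3
  R → 6
  π[y](R) → 6
  σ[y='p'](π[y](R)) → 0
  σ[y='q'](σ[y='p'](π[y](R))) → 0
  (π[y](ρ[y/z](S)) ∪ σ[y='q'](σ[y='p'](π[y](R)))) → 3

E1 and E2 produce the same multiset:
y
r
s
t

yes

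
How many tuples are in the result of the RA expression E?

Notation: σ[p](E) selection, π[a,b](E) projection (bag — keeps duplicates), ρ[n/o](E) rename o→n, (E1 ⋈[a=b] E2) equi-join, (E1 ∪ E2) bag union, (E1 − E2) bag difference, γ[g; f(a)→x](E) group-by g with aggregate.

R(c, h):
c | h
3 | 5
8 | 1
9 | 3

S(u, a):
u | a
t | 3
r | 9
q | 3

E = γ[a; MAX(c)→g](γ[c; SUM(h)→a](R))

Per-node cardinality:
  R → 3
  γ[c; SUM(h)→a](R) → 3
  γ[a; MAX(c)→g](γ[c; SUM(h)→a](R)) → 3

|E| = 3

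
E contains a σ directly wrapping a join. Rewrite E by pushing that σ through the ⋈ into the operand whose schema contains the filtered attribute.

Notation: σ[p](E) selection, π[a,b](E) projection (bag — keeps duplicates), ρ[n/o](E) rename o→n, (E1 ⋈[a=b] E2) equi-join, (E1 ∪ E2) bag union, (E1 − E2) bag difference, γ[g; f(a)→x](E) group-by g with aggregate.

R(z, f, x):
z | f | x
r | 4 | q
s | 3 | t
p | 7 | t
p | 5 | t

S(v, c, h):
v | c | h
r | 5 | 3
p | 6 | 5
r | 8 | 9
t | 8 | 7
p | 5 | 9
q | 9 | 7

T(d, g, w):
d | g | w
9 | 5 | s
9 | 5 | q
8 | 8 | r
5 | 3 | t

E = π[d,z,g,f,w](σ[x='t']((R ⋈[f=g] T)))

σ filters on x, owned by the left side.
E' = π[d,z,g,f,w]((σ[x='t'](R) ⋈[f=g] T))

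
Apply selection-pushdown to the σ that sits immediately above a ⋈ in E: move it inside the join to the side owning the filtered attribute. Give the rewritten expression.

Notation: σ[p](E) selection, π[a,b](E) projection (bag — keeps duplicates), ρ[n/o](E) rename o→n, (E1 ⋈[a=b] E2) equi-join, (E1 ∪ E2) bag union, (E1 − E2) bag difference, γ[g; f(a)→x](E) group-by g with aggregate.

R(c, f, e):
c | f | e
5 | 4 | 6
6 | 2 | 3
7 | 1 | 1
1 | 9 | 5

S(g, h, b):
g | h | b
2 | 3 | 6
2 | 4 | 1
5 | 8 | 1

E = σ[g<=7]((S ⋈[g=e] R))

σ filters on g, owned by the left side.
E' = (σ[g<=7](S) ⋈[g=e] R)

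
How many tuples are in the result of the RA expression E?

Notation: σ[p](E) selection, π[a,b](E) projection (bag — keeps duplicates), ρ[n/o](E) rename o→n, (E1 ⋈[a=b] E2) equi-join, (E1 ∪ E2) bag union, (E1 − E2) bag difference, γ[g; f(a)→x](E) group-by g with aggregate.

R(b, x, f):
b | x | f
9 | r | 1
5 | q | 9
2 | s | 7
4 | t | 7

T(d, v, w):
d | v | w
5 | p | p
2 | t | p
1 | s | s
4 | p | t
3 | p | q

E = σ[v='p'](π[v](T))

Per-node cardinality:
  T → 5
  π[v](T) → 5
  σ[v='p'](π[v](T)) → 3

|E| = 3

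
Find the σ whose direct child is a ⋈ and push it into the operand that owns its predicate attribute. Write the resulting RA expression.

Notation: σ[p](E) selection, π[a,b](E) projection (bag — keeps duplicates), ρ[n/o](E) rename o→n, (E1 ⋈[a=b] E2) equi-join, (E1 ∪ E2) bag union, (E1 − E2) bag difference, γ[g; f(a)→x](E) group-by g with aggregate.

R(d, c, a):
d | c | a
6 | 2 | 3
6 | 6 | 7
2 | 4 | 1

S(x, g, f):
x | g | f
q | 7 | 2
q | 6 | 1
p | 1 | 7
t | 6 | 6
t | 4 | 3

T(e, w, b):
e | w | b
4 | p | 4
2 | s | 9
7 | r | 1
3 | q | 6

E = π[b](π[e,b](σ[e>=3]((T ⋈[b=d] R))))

σ filters on e, owned by the left side.
E' = π[b](π[e,b]((σ[e>=3](T) ⋈[b=d] R)))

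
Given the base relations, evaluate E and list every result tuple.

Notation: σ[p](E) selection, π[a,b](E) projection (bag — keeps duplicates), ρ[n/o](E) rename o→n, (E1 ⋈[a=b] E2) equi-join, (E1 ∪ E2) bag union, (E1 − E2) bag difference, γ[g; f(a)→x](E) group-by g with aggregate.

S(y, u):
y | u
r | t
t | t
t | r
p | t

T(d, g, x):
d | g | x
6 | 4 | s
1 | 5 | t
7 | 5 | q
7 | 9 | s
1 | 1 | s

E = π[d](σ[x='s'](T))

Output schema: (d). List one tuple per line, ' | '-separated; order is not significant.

Subexpression sizes:
  T → 5
  σ[x='s'](T) → 3
  π[d](σ[x='s'](T)) → 3

== RESULT ==
d
1
6
7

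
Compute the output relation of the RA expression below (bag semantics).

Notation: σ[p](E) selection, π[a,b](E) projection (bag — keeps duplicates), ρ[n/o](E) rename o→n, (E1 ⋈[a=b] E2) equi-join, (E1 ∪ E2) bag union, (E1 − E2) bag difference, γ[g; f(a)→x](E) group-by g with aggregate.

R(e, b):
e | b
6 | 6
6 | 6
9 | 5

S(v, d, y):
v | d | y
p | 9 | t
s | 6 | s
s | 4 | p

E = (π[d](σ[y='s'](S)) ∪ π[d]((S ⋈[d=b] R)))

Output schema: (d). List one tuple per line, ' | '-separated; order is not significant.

Stepwise |·|:
  S → 3
  σ[y='s'](S) → 1
  π[d](σ[y='s'](S)) → 1
  S → 3
  R → 3
  (S ⋈[d=b] R) → 2
  π[d]((S ⋈[d=b] R)) → 2
  (π[d](σ[y='s'](S)) ∪ π[d]((S ⋈[d=b] R))) → 3

== RESULT ==
d
6
6
6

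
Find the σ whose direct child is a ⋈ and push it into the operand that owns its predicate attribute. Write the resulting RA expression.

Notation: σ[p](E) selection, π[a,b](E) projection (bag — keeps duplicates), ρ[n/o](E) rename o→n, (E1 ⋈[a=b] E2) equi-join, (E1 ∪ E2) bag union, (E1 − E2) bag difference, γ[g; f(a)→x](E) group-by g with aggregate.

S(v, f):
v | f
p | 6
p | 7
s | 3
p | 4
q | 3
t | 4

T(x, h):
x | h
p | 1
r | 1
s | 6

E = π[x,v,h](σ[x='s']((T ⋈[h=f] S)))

σ filters on x, owned by the left side.
E' = π[x,v,h]((σ[x='s'](T) ⋈[h=f] S))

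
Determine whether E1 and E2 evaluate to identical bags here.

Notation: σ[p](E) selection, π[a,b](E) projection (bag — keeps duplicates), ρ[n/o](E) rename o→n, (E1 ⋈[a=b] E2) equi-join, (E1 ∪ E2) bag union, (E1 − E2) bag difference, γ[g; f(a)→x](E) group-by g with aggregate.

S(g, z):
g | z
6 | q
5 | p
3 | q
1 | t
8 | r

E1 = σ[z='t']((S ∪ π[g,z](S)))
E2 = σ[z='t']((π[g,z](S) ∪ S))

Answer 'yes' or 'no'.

E1 subexpression sizes:
  S → 5
  S → 5
  π[g,z](S) → 5
  (S ∪ π[g,z](S)) → 10
  σ[z='t']((S ∪ π[g,z](S))) → 2
E2 subexpression sizes:
  S → 5
  π[g,z](S) → 5
  S → 5
  (π[g,z](S) ∪ S) → 10
  σ[z='t']((π[g,z](S) ∪ S)) → 2

E1 and E2 produce the same multiset:
g | z
1 | t
1 | t

yes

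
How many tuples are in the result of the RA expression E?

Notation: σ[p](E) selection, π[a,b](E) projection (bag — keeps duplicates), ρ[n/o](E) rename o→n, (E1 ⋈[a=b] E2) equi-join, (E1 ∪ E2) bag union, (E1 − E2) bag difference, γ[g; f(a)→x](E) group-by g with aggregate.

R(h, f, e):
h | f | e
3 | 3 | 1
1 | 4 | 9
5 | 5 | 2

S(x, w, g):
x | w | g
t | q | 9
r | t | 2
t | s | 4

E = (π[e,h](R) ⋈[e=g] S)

Row counts bottom-up:
  R → 3
  π[e,h](R) → 3
  S → 3
  (π[e,h](R) ⋈[e=g] S) → 2

|E| = 2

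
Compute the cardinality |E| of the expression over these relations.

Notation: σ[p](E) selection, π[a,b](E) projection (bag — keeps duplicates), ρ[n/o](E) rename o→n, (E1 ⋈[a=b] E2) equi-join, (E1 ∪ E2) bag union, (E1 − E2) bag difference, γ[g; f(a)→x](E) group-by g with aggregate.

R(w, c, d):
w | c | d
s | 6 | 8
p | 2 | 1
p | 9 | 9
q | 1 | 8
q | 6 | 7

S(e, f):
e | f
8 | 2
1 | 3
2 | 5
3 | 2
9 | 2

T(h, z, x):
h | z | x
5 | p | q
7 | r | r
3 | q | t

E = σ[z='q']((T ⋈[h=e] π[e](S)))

Per-node cardinality:
  T → 3
  S → 5
  π[e](S) → 5
  (T ⋈[h=e] π[e](S)) → 1
  σ[z='q']((T ⋈[h=e] π[e](S))) → 1

|E| = 1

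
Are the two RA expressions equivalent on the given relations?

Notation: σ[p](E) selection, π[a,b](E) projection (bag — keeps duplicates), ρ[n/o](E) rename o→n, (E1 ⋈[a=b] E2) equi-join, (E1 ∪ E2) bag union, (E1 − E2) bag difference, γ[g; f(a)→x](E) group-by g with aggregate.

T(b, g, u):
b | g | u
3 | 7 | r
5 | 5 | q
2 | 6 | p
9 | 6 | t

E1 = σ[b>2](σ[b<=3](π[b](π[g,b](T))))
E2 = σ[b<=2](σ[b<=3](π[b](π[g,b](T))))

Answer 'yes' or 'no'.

E1 row counts bottom-up:
  T → 4
  π[g,b](T) → 4
  π[b](π[g,b](T)) → 4
  σ[b<=3](π[b](π[g,b](T))) → 2
  σ[b>2](σ[b<=3](π[b](π[g,b](T)))) → 1
E2 row counts bottom-up:
  T → 4
  π[g,b](T) → 4
  π[b](π[g,b](T)) → 4
  σ[b<=3](π[b](π[g,b](T))) → 2
  σ[b<=2](σ[b<=3](π[b](π[g,b](T)))) → 1

E1 result:
b
3
E2 result:
b
2
Witness: (2,) appears 0× in E1 but 1× in E2.

no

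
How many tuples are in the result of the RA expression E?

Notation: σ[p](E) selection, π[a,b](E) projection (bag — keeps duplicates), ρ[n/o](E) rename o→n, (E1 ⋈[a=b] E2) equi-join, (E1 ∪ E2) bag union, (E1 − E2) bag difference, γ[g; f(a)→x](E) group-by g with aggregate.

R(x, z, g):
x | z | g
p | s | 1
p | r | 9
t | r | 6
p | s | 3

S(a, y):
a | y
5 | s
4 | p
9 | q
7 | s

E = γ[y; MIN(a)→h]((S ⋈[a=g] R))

Row counts bottom-up:
  S → 4
  R → 4
  (S ⋈[a=g] R) → 1
  γ[y; MIN(a)→h]((S ⋈[a=g] R)) → 1

|E| = 1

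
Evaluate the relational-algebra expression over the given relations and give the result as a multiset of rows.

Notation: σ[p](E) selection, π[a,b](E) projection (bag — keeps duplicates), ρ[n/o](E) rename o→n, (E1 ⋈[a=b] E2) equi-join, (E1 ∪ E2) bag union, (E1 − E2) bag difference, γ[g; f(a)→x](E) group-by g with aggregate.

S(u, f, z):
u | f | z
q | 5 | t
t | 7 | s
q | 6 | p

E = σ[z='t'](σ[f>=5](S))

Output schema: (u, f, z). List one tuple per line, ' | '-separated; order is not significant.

Row counts bottom-up:
  S → 3
  σ[f>=5](S) → 3
  σ[z='t'](σ[f>=5](S)) → 1

== RESULT ==
u | f | z
q | 5 | t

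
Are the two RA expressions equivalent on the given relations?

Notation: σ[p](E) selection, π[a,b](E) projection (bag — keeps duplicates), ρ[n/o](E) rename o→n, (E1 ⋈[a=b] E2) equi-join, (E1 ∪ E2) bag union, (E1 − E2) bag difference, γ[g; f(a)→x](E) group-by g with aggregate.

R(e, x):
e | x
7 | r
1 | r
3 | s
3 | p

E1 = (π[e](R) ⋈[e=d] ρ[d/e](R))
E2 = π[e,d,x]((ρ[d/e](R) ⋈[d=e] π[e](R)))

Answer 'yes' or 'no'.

E1 per-node cardinality:
  R → 4
  π[e](R) → 4
  R → 4
  ρ[d/e](R) → 4
  (π[e](R) ⋈[e=d] ρ[d/e](R)) → 6
E2 per-node cardinality:
  R → 4
  ρ[d/e](R) → 4
  R → 4
  π[e](R) → 4
  (ρ[d/e](R) ⋈[d=e] π[e](R)) → 6
  π[e,d,x]((ρ[d/e](R) ⋈[d=e] π[e](R))) → 6

E1 and E2 produce the same multiset:
e | d | x
1 | 1 | r
3 | 3 | p
3 | 3 | p
3 | 3 | s
3 | 3 | s
7 | 7 | r

yes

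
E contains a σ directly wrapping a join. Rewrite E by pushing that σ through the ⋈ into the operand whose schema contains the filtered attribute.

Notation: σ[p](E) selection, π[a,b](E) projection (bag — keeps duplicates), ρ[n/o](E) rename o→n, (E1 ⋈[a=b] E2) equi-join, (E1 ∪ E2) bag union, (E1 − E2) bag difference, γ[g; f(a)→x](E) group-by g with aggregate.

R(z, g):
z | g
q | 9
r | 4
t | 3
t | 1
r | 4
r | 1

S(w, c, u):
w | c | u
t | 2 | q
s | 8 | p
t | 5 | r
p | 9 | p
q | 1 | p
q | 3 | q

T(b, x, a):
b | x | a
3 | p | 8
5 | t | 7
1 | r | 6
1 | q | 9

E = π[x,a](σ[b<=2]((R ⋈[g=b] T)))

σ filters on b, owned by the right side.
E' = π[x,a]((R ⋈[g=b] σ[b<=2](T)))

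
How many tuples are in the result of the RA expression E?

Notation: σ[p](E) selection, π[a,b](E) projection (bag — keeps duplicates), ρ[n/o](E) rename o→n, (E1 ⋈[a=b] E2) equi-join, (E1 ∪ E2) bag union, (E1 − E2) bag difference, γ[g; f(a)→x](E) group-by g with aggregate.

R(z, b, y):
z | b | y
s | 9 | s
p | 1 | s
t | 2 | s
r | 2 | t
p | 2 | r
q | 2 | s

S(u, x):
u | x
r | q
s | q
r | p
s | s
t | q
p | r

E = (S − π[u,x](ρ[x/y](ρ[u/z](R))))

Subexpression sizes:
  S → 6
  R → 6
  ρ[u/z](R) → 6
  ρ[x/y](ρ[u/z](R)) → 6
  π[u,x](ρ[x/y](ρ[u/z](R))) → 6
  (S − π[u,x](ρ[x/y](ρ[u/z](R)))) → 4

|E| = 4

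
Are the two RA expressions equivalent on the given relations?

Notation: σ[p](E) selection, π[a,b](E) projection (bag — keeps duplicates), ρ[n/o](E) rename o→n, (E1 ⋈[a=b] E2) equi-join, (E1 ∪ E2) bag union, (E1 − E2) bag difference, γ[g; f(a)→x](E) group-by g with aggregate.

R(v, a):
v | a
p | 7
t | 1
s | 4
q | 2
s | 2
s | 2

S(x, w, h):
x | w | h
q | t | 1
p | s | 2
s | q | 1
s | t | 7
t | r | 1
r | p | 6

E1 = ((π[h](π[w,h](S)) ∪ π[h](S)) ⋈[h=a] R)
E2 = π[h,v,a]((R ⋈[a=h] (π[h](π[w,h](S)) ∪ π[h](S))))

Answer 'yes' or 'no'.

E1 stepwise |·|:
  S → 6
  π[w,h](S) → 6
  π[h](π[w,h](S)) → 6
  S → 6
  π[h](S) → 6
  (π[h](π[w,h](S)) ∪ π[h](S)) → 12
  R → 6
  ((π[h](π[w,h](S)) ∪ π[h](S)) ⋈[h=a] R) → 14
E2 stepwise |·|:
  R → 6
  S → 6
  π[w,h](S) → 6
  π[h](π[w,h](S)) → 6
  S → 6
  π[h](S) → 6
  (π[h](π[w,h](S)) ∪ π[h](S)) → 12
  (R ⋈[a=h] (π[h](π[w,h](S)) ∪ π[h](S))) → 14
  π[h,v,a]((R ⋈[a=h] (π[h](π[w,h](S)) ∪ π[h](S)))) → 14

E1 and E2 produce the same multiset:
h | v | a
1 | t | 1
1 | t | 1
1 | t | 1
1 | t | 1
1 | t | 1
1 | t | 1
2 | q | 2
2 | q | 2
2 | s | 2
2 | s | 2
2 | s | 2
2 | s | 2
7 | p | 7
7 | p | 7

yes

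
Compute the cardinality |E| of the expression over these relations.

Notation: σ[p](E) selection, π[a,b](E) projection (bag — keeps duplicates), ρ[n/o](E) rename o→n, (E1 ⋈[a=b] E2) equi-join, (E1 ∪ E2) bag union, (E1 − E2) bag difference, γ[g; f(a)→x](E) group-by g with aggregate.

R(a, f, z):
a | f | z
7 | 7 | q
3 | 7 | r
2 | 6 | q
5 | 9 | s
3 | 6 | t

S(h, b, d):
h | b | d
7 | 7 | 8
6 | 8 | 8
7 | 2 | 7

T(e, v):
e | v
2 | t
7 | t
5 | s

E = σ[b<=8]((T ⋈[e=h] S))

Subexpression sizes:
  T → 3
  S → 3
  (T ⋈[e=h] S) → 2
  σ[b<=8]((T ⋈[e=h] S)) → 2

|E| = 2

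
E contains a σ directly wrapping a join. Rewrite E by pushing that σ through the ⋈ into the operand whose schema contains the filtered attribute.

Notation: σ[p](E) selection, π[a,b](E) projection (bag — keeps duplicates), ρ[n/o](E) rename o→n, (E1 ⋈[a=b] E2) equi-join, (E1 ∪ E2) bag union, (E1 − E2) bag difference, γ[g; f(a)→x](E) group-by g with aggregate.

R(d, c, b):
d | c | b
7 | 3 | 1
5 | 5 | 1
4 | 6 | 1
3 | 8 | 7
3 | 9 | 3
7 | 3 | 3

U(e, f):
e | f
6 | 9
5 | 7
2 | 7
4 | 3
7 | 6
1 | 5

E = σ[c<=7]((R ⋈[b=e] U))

σ filters on c, owned by the left side.
E' = (σ[c<=7](R) ⋈[b=e] U)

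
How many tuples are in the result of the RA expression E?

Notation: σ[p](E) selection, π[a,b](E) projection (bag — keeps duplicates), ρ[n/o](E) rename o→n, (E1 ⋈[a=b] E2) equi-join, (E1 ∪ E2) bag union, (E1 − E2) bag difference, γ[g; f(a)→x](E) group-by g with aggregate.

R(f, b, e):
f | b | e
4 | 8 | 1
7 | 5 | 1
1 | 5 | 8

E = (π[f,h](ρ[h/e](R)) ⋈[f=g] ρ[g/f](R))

Row counts bottom-up:
  R → 3
  ρ[h/e](R) → 3
  π[f,h](ρ[h/e](R)) → 3
  R → 3
  ρ[g/f](R) → 3
  (π[f,h](ρ[h/e](R)) ⋈[f=g] ρ[g/f](R)) → 3

|E| = 3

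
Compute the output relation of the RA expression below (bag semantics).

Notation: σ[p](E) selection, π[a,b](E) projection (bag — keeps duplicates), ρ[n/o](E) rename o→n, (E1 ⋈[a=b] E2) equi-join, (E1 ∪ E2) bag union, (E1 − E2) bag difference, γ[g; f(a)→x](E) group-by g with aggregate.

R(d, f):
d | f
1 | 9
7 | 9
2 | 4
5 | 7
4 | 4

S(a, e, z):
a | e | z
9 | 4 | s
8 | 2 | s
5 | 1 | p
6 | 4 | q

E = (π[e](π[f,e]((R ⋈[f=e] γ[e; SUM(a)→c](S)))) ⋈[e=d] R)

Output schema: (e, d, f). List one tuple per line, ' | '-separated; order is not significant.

Per-node cardinality:
  R → 5
  S → 4
  γ[e; SUM(a)→c](S) → 3
  (R ⋈[f=e] γ[e; SUM(a)→c](S)) → 2
  π[f,e]((R ⋈[f=e] γ[e; SUM(a)→c](S))) → 2
  π[e](π[f,e]((R ⋈[f=e] γ[e; SUM(a)→c](S)))) → 2
  R → 5
  (π[e](π[f,e]((R ⋈[f=e] γ[e; SUM(a)→c](S)))) ⋈[e=d] R) → 2

== RESULT ==
e | d | f
4 | 4 | 4
4 | 4 | 4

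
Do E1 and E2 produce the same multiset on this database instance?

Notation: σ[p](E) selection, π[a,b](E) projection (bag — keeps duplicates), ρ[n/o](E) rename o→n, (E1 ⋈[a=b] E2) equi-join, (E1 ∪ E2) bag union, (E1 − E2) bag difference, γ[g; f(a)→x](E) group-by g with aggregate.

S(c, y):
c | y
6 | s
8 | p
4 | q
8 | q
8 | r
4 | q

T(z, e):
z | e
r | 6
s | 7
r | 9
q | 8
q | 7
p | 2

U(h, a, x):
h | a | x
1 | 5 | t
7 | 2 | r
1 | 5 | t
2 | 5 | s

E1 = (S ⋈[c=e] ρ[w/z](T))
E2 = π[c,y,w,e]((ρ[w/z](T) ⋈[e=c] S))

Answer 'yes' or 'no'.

E1 stepwise |·|:
  S → 6
  T → 6
  ρ[w/z](T) → 6
  (S ⋈[c=e] ρ[w/z](T)) → 4
E2 stepwise |·|:
  T → 6
  ρ[w/z](T) → 6
  S → 6
  (ρ[w/z](T) ⋈[e=c] S) → 4
  π[c,y,w,e]((ρ[w/z](T) ⋈[e=c] S)) → 4

E1 and E2 produce the same multiset:
c | y | w | e
6 | s | r | 6
8 | p | q | 8
8 | q | q | 8
8 | r | q | 8

yes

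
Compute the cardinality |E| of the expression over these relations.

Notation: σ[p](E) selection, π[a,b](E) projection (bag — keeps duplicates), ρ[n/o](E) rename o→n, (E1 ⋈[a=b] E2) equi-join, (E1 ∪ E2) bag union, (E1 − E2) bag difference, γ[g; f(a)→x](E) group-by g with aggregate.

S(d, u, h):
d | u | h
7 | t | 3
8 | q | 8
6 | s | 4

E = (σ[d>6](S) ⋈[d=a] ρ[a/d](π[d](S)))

Per-node cardinality:
  S → 3
  σ[d>6](S) → 2
  S → 3
  π[d](S) → 3
  ρ[a/d](π[d](S)) → 3
  (σ[d>6](S) ⋈[d=a] ρ[a/d](π[d](S))) → 2

|E| = 2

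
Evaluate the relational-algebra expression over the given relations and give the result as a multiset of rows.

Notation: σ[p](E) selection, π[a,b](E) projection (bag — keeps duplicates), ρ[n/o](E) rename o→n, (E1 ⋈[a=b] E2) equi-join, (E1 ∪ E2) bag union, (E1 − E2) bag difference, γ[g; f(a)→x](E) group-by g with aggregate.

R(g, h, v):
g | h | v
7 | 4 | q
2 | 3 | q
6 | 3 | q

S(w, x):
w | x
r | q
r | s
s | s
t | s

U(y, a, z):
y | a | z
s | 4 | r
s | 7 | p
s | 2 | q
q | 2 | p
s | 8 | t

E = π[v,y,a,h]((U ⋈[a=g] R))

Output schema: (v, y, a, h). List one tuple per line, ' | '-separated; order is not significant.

Stepwise |·|:
  U → 5
  R → 3
  (U ⋈[a=g] R) → 3
  π[v,y,a,h]((U ⋈[a=g] R)) → 3

== RESULT ==
v | y | a | h
q | q | 2 | 3
q | s | 2 | 3
q | s | 7 | 4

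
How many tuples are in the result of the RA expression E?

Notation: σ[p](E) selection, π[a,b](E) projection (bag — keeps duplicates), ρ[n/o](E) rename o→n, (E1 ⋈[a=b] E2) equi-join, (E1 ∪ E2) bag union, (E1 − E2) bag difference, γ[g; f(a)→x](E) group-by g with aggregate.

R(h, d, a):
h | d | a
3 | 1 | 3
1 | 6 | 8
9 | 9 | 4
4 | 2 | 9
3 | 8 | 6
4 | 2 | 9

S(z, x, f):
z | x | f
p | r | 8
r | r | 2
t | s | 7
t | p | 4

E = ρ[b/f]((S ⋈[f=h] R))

Stepwise |·|:
  S → 4
  R → 6
  (S ⋈[f=h] R) → 2
  ρ[b/f]((S ⋈[f=h] R)) → 2

|E| = 2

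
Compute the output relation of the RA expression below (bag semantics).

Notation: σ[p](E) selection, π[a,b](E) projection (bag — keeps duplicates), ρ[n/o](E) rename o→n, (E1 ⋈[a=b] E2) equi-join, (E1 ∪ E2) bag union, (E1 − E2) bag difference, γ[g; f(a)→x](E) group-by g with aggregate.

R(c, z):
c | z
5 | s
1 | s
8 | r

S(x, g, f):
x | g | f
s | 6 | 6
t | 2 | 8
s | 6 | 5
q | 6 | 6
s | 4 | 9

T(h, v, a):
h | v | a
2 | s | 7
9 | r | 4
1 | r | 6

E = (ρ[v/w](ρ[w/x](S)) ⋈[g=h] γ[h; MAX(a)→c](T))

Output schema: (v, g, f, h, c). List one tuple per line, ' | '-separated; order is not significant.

Row counts bottom-up:
  S → 5
  ρ[w/x](S) → 5
  ρ[v/w](ρ[w/x](S)) → 5
  T → 3
  γ[h; MAX(a)→c](T) → 3
  (ρ[v/w](ρ[w/x](S)) ⋈[g=h] γ[h; MAX(a)→c](T)) → 1

== RESULT ==
v | g | f | h | c
t | 2 | 8 | 2 | 7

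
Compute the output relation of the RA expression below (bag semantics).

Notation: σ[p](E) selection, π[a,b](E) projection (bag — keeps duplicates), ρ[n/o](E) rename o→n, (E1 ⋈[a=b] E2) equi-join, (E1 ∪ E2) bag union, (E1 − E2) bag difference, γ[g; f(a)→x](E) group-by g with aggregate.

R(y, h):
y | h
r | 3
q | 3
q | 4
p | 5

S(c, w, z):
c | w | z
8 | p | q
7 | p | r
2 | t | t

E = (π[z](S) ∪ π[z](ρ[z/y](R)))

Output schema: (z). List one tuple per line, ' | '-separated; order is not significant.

Subexpression sizes:
  S → 3
  π[z](S) → 3
  R → 4
  ρ[z/y](R) → 4
  π[z](ρ[z/y](R)) → 4
  (π[z](S) ∪ π[z](ρ[z/y](R))) → 7

== RESULT ==
z
p
q
q
q
r
r
t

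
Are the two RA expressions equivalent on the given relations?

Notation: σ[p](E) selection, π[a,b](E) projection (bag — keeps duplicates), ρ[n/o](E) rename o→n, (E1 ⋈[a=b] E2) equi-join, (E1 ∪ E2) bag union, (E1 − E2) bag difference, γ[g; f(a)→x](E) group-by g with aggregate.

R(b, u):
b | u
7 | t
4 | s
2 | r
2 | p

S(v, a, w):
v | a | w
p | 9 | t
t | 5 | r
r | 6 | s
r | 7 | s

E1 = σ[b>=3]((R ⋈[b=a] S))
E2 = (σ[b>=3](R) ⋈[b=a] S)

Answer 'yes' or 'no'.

E1 subexpression sizes:
  R → 4
  S → 4
  (R ⋈[b=a] S) → 1
  σ[b>=3]((R ⋈[b=a] S)) → 1
E2 subexpression sizes:
  R → 4
  σ[b>=3](R) → 2
  S → 4
  (σ[b>=3](R) ⋈[b=a] S) → 1

E1 and E2 produce the same multiset:
b | u | v | a | w
7 | t | r | 7 | s

yes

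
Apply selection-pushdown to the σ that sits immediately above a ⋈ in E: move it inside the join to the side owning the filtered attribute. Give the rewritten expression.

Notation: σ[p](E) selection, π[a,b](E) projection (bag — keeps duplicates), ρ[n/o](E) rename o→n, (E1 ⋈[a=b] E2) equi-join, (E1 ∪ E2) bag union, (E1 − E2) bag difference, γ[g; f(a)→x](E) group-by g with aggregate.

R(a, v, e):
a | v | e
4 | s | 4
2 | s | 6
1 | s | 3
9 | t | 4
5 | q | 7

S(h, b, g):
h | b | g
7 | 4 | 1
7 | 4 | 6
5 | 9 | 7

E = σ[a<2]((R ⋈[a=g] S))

σ filters on a, owned by the left side.
E' = (σ[a<2](R) ⋈[a=g] S)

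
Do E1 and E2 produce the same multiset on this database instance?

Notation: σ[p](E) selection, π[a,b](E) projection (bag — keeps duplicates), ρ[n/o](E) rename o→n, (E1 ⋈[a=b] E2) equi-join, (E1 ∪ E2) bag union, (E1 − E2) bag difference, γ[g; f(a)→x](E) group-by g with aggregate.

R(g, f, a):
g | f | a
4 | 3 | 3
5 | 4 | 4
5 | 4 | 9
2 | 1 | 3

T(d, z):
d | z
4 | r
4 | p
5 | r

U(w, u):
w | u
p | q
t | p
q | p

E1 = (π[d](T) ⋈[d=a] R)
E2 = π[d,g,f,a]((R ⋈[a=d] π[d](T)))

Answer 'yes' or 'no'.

E1 subexpression sizes:
  T → 3
  π[d](T) → 3
  R → 4
  (π[d](T) ⋈[d=a] R) → 2
E2 subexpression sizes:
  R → 4
  T → 3
  π[d](T) → 3
  (R ⋈[a=d] π[d](T)) → 2
  π[d,g,f,a]((R ⋈[a=d] π[d](T))) → 2

E1 and E2 produce the same multiset:
d | g | f | a
4 | 5 | 4 | 4
4 | 5 | 4 | 4

yes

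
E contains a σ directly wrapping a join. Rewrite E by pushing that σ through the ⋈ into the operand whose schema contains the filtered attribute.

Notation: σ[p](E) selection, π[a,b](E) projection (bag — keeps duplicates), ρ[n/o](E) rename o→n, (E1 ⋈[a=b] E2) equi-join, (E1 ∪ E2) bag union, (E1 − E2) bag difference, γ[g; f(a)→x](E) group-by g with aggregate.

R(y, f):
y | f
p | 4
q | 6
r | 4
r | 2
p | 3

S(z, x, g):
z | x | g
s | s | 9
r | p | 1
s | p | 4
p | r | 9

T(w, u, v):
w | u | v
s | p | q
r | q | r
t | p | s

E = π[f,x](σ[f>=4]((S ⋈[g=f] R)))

σ filters on f, owned by the right side.
E' = π[f,x]((S ⋈[g=f] σ[f>=4](R)))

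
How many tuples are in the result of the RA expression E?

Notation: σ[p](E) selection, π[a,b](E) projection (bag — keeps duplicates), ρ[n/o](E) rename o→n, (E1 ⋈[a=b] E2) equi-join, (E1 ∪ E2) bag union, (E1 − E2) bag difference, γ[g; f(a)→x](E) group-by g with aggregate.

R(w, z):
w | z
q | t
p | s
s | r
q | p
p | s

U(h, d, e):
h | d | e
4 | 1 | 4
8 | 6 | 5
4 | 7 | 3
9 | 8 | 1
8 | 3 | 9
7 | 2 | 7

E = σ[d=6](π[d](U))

Row counts bottom-up:
  U → 6
  π[d](U) → 6
  σ[d=6](π[d](U)) → 1

|E| = 1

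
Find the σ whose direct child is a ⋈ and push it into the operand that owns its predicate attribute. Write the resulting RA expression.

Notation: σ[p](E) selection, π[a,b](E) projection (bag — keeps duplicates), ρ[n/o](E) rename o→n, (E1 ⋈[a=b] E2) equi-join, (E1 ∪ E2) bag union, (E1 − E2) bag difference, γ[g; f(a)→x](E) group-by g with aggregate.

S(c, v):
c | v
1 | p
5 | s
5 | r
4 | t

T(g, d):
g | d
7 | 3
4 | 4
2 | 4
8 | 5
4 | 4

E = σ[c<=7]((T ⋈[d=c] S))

σ filters on c, owned by the right side.
E' = (T ⋈[d=c] σ[c<=7](S))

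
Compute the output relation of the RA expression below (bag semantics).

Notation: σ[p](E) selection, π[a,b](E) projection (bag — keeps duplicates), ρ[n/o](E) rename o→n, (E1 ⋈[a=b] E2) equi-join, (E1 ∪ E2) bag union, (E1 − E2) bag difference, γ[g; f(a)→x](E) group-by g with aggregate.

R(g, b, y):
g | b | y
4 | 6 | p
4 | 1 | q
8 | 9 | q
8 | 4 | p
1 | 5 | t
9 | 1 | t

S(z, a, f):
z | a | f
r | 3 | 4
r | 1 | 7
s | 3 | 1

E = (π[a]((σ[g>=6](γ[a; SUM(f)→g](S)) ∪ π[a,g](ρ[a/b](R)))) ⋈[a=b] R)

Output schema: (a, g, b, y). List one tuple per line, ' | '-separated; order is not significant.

Per-node cardinality:
  S → 3
  γ[a; SUM(f)→g](S) → 2
  σ[g>=6](γ[a; SUM(f)→g](S)) → 1
  R → 6
  ρ[a/b](R) → 6
  π[a,g](ρ[a/b](R)) → 6
  (σ[g>=6](γ[a; SUM(f)→g](S)) ∪ π[a,g](ρ[a/b](R))) → 7
  π[a]((σ[g>=6](γ[a; SUM(f)→g](S)) ∪ π[a,g](ρ[a/b](R)))) → 7
  R → 6
  (π[a]((σ[g>=6](γ[a; SUM(f)→g](S)) ∪ π[a,g](ρ[a/b](R)))) ⋈[a=b] R) → 10

== RESULT ==
a | g | b | y
1 | 4 | 1 | q
1 | 4 | 1 | q
1 | 4 | 1 | q
1 | 9 | 1 | t
1 | 9 | 1 | t
1 | 9 | 1 | t
4 | 8 | 4 | p
5 | 1 | 5 | t
6 | 4 | 6 | p
9 | 8 | 9 | q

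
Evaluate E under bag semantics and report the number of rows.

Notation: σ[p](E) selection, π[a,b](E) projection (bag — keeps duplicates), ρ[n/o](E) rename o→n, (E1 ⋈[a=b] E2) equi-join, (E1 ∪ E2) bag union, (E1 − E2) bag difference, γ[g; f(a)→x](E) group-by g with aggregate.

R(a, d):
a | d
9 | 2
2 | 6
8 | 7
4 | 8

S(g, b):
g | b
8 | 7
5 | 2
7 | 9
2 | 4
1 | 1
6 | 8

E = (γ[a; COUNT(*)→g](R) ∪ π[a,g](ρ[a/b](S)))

Row counts bottom-up:
  R → 4
  γ[a; COUNT(*)→g](R) → 4
  S → 6
  ρ[a/b](S) → 6
  π[a,g](ρ[a/b](S)) → 6
  (γ[a; COUNT(*)→g](R) ∪ π[a,g](ρ[a/b](S))) → 10

|E| = 10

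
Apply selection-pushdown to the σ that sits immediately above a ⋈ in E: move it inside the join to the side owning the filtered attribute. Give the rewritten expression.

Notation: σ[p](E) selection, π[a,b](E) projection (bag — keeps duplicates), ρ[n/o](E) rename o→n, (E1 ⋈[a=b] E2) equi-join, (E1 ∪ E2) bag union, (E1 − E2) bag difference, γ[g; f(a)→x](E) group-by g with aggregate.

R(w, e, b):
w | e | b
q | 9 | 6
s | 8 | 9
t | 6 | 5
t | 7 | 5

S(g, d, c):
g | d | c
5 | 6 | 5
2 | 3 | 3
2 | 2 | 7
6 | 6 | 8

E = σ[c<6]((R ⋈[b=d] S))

σ filters on c, owned by the right side.
E' = (R ⋈[b=d] σ[c<6](S))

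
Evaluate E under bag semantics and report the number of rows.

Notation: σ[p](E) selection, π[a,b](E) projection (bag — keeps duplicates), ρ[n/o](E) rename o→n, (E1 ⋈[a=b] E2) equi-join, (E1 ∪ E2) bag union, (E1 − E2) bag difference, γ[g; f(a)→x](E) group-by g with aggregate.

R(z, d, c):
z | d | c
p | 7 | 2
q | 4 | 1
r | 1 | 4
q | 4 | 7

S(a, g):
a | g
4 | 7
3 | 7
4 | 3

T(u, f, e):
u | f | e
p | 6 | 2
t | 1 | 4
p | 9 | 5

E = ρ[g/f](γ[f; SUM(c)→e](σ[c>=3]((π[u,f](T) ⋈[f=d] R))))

Subexpression sizes:
  T → 3
  π[u,f](T) → 3
  R → 4
  (π[u,f](T) ⋈[f=d] R) → 1
  σ[c>=3]((π[u,f](T) ⋈[f=d] R)) → 1
  γ[f; SUM(c)→e](σ[c>=3]((π[u,f](T) ⋈[f=d] R))) → 1
  ρ[g/f](γ[f; SUM(c)→e](σ[c>=3]((π[u,f](T) ⋈[f=d] R)))) → 1

|E| = 1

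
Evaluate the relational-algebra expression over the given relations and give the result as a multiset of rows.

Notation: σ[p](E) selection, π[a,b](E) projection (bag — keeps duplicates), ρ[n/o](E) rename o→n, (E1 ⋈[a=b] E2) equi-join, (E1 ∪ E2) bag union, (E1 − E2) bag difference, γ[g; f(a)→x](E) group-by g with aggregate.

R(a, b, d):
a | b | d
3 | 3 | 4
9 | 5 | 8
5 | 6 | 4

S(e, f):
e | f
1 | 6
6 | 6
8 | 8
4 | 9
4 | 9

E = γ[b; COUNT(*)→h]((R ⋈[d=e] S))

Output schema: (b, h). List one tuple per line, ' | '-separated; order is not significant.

Subexpression sizes:
  R → 3
  S → 5
  (R ⋈[d=e] S) → 5
  γ[b; COUNT(*)→h]((R ⋈[d=e] S)) → 3

== RESULT ==
b | h
3 | 2
5 | 1
6 | 2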